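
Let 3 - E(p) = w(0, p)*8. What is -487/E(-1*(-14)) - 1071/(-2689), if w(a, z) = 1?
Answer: 1314898/13445 ≈ 97.798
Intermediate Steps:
E(p) = -5 (E(p) = 3 - 8 = -5)
-487/E(-1*(-14)) - 1071/(-2689) = -487/(-5) - 1071/(-2689) = -487*(-⅕) - 1071*(-1/2689) = 487/5 + 1071/2689 = 1314898/13445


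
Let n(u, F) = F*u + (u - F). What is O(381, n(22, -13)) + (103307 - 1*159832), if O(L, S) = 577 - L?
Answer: -56329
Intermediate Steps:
n(u, F) = u - F + F*u
O(381, n(22, -13)) + (103307 - 1*159832) = (577 - 1*381) + (103307 - 1*159832) = (577 - 381) + (103307 - 159832) = 196 - 56525 = -56329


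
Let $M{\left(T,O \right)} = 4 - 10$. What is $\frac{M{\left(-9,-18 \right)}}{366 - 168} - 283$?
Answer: $- \frac{9340}{33} \approx -283.03$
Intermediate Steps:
$M{\left(T,O \right)} = -6$ ($M{\left(T,O \right)} = 4 - 10 = -6$)
$\frac{M{\left(-9,-18 \right)}}{366 - 168} - 283 = \frac{1}{366 - 168} \left(-6\right) - 283 = \frac{1}{198} \left(-6\right) - 283 = - \frac{1}{33} - 283 = - \frac{9340}{33}$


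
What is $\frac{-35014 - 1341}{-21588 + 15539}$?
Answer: $\frac{36355}{6049} \approx 6.0101$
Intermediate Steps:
$\frac{-35014 - 1341}{-21588 + 15539} = - \frac{36355}{-6049} = \left(-36355\right) \left(- \frac{1}{6049}\right) = \frac{36355}{6049}$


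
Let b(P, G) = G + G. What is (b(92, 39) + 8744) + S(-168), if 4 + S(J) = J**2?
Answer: 37042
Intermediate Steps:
S(J) = -4 + J**2
b(P, G) = 2*G
(b(92, 39) + 8744) + S(-168) = (2*39 + 8744) + (-4 + (-168)**2) = (78 + 8744) + (-4 + 28224) = 8822 + 28220 = 37042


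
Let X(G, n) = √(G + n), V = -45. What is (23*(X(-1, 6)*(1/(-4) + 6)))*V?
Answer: -23805*√5/4 ≈ -13307.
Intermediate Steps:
(23*(X(-1, 6)*(1/(-4) + 6)))*V = (23*(√(-1 + 6)*(1/(-4) + 6)))*(-45) = (23*(√5*(-¼ + 6)))*(-45) = (23*(√5*(23/4)))*(-45) = (23*(23*√5/4))*(-45) = (529*√5/4)*(-45) = -23805*√5/4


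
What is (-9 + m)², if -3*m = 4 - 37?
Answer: 4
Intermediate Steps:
m = 11 (m = -(4 - 37)/3 = -⅓*(-33) = 11)
(-9 + m)² = (-9 + 11)² = 2² = 4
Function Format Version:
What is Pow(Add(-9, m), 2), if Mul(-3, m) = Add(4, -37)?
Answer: 4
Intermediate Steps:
m = 11 (m = Mul(Rational(-1, 3), Add(4, -37)) = Mul(Rational(-1, 3), -33) = 11)
Pow(Add(-9, m), 2) = Pow(Add(-9, 11), 2) = Pow(2, 2) = 4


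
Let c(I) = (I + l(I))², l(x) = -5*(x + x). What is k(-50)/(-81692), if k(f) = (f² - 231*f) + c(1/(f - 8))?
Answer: -47264281/274811888 ≈ -0.17199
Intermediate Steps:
l(x) = -10*x
c(I) = 81*I² (c(I) = (I - 10*I)² = (-9*I)² = 81*I²)
k(f) = f² - 231*f + 81/(-8 + f)² (k(f) = (f² - 231*f) + 81*(1/(f - 8))² = (f² - 231*f) + 81*(1/(-8 + f))² = (f² - 231*f) + 81/(-8 + f)² = f² - 231*f + 81/(-8 + f)²)
k(-50)/(-81692) = ((-50)² - 231*(-50) + 81/(-8 - 50)²)/(-81692) = (2500 + 11550 + 81/(-58)²)*(-1/81692) = (2500 + 11550 + 81*(1/3364))*(-1/81692) = (2500 + 11550 + 81/3364)*(-1/81692) = (47264281/3364)*(-1/81692) = -47264281/274811888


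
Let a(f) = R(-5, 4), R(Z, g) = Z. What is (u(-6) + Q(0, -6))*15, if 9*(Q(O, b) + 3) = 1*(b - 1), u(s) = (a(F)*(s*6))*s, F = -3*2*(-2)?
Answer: -48770/3 ≈ -16257.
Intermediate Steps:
F = 12 (F = -6*(-2) = 12)
a(f) = -5
u(s) = -30*s**2 (u(s) = (-5*s*6)*s = (-30*s)*s = -30*s**2)
Q(O, b) = -28/9 + b/9 (Q(O, b) = -3 + (1*(b - 1))/9 = -3 + (1*(-1 + b))/9 = -3 + (-1 + b)/9 = -3 + (-1/9 + b/9) = -28/9 + b/9)
(u(-6) + Q(0, -6))*15 = (-30*(-6)**2 + (-28/9 + (1/9)*(-6)))*15 = (-30*36 + (-28/9 - 2/3))*15 = (-1080 - 34/9)*15 = -9754/9*15 = -48770/3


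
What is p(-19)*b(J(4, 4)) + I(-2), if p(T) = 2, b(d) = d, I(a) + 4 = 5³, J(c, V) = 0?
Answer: 121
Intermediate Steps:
I(a) = 121 (I(a) = -4 + 5³ = -4 + 125 = 121)
p(-19)*b(J(4, 4)) + I(-2) = 2*0 + 121 = 0 + 121 = 121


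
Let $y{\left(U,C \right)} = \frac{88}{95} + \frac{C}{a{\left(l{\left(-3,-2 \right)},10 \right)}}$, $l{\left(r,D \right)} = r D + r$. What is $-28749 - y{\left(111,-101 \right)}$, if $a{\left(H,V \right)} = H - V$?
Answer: $- \frac{19128296}{665} \approx -28764.0$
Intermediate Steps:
$l{\left(r,D \right)} = r + D r$ ($l{\left(r,D \right)} = D r + r = r + D r$)
$y{\left(U,C \right)} = \frac{88}{95} - \frac{C}{7}$ ($y{\left(U,C \right)} = \frac{88}{95} + \frac{C}{- 3 \left(1 - 2\right) - 10} = 88 \cdot \frac{1}{95} + \frac{C}{\left(-3\right) \left(-1\right) - 10} = \frac{88}{95} + \frac{C}{3 - 10} = \frac{88}{95} + \frac{C}{-7} = \frac{88}{95} + C \left(- \frac{1}{7}\right) = \frac{88}{95} - \frac{C}{7}$)
$-28749 - y{\left(111,-101 \right)} = -28749 - \left(\frac{88}{95} - - \frac{101}{7}\right) = -28749 - \left(\frac{88}{95} + \frac{101}{7}\right) = -28749 - \frac{10211}{665} = - \frac{19128296}{665}$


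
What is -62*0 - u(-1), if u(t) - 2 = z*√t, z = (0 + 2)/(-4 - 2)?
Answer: -2 + I/3 ≈ -2.0 + 0.33333*I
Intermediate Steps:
z = -⅓ (z = 2/(-6) = 2*(-⅙) = -⅓ ≈ -0.33333)
u(t) = 2 - √t/3
-62*0 - u(-1) = -62*0 - (2 - I/3) = 0 - (2 - I/3) = 0 + (-2 + I/3) = -2 + I/3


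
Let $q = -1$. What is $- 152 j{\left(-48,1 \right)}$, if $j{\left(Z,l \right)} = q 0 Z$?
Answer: $0$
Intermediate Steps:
$j{\left(Z,l \right)} = 0$ ($j{\left(Z,l \right)} = \left(-1\right) 0 Z = 0 Z = 0$)
$- 152 j{\left(-48,1 \right)} = \left(-152\right) 0 = 0$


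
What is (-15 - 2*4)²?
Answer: 529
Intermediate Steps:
(-15 - 2*4)² = (-15 - 8)² = (-23)² = 529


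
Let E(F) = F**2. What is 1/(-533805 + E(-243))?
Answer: -1/474756 ≈ -2.1063e-6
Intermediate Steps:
1/(-533805 + E(-243)) = 1/(-533805 + (-243)**2) = 1/(-533805 + 59049) = 1/(-474756) = -1/474756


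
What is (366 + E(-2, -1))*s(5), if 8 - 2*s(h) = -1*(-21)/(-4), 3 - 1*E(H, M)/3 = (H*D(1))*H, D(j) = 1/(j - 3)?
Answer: 20193/8 ≈ 2524.1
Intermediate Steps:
D(j) = 1/(-3 + j)
E(H, M) = 9 + 3*H**2/2 (E(H, M) = 9 - 3*H/(-3 + 1)*H = 9 - 3*H/(-2)*H = 9 - 3*H*(-1/2)*H = 9 - 3*(-H/2)*H = 9 - (-3)*H**2/2 = 9 + 3*H**2/2)
s(h) = 53/8 (s(h) = 4 - (-1*(-21))/(2*(-4)) = 4 - 21*(-1)/(2*4) = 4 - 1/2*(-21/4) = 4 + 21/8 = 53/8)
(366 + E(-2, -1))*s(5) = (366 + (9 + (3/2)*(-2)**2))*(53/8) = (366 + (9 + (3/2)*4))*(53/8) = (366 + (9 + 6))*(53/8) = (366 + 15)*(53/8) = 381*(53/8) = 20193/8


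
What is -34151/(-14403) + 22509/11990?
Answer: 733667617/172691970 ≈ 4.2484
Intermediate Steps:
-34151/(-14403) + 22509/11990 = -34151*(-1/14403) + 22509*(1/11990) = 34151/14403 + 22509/11990 = 733667617/172691970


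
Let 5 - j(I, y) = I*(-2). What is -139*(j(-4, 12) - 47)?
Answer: 6950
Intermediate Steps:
j(I, y) = 5 + 2*I (j(I, y) = 5 - I*(-2) = 5 - (-2)*I = 5 + 2*I)
-139*(j(-4, 12) - 47) = -139*((5 + 2*(-4)) - 47) = -139*((5 - 8) - 47) = -139*(-3 - 47) = -139*(-50) = 6950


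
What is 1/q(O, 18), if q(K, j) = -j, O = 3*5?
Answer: -1/18 ≈ -0.055556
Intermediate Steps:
O = 15
1/q(O, 18) = 1/(-1*18) = 1/(-18) = -1/18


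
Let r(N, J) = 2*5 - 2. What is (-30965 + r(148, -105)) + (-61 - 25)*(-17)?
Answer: -29495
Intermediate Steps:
r(N, J) = 8 (r(N, J) = 10 - 2 = 8)
(-30965 + r(148, -105)) + (-61 - 25)*(-17) = (-30965 + 8) + (-61 - 25)*(-17) = -30957 - 86*(-17) = -30957 + 1462 = -29495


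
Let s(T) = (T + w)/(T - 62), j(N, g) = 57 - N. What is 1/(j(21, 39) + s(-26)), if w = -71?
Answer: 88/3265 ≈ 0.026953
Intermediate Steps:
s(T) = (-71 + T)/(-62 + T) (s(T) = (T - 71)/(T - 62) = (-71 + T)/(-62 + T))
1/(j(21, 39) + s(-26)) = 1/((57 - 1*21) + (-71 - 26)/(-62 - 26)) = 1/((57 - 21) - 97/(-88)) = 1/(36 - 1/88*(-97)) = 1/(36 + 97/88) = 1/(3265/88) = 88/3265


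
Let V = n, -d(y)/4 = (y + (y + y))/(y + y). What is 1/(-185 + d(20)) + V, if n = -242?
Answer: -46223/191 ≈ -242.01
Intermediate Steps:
d(y) = -6 (d(y) = -4*(y + (y + y))/(y + y) = -4*(y + 2*y)/(2*y) = -4*3*y*1/(2*y) = -4*3/2 = -6)
V = -242
1/(-185 + d(20)) + V = 1/(-185 - 6) - 242 = 1/(-191) - 242 = -1/191 - 242 = -46223/191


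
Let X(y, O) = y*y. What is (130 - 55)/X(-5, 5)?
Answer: 3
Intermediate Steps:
X(y, O) = y**2
(130 - 55)/X(-5, 5) = (130 - 55)/((-5)**2) = 75/25 = 75*(1/25) = 3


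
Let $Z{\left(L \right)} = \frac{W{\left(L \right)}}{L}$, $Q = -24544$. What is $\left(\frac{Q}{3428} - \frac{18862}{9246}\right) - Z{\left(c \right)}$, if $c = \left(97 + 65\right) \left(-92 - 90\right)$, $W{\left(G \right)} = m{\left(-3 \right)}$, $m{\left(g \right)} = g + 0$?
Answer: $- \frac{119408555857}{12979220436} \approx -9.2$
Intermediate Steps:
$m{\left(g \right)} = g$
$W{\left(G \right)} = -3$
$c = -29484$ ($c = 162 \left(-182\right) = -29484$)
$Z{\left(L \right)} = - \frac{3}{L}$
$\left(\frac{Q}{3428} - \frac{18862}{9246}\right) - Z{\left(c \right)} = \left(- \frac{24544}{3428} - \frac{18862}{9246}\right) - - \frac{3}{-29484} = \left(\left(-24544\right) \frac{1}{3428} - \frac{9431}{4623}\right) - \left(-3\right) \left(- \frac{1}{29484}\right) = \left(- \frac{6136}{857} - \frac{9431}{4623}\right) - \frac{1}{9828} = - \frac{36449095}{3961911} - \frac{1}{9828} = - \frac{119408555857}{12979220436}$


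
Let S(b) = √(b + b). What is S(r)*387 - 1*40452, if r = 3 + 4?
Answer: -40452 + 387*√14 ≈ -39004.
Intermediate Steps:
r = 7
S(b) = √2*√b (S(b) = √(2*b) = √2*√b)
S(r)*387 - 1*40452 = (√2*√7)*387 - 1*40452 = √14*387 - 40452 = 387*√14 - 40452 = -40452 + 387*√14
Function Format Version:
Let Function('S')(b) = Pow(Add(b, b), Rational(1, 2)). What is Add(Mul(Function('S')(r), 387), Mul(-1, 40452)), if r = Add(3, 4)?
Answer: Add(-40452, Mul(387, Pow(14, Rational(1, 2)))) ≈ -39004.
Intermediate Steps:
r = 7
Function('S')(b) = Mul(Pow(2, Rational(1, 2)), Pow(b, Rational(1, 2))) (Function('S')(b) = Pow(Mul(2, b), Rational(1, 2)) = Mul(Pow(2, Rational(1, 2)), Pow(b, Rational(1, 2))))
Add(Mul(Function('S')(r), 387), Mul(-1, 40452)) = Add(Mul(Mul(Pow(2, Rational(1, 2)), Pow(7, Rational(1, 2))), 387), Mul(-1, 40452)) = Add(Mul(Pow(14, Rational(1, 2)), 387), -40452) = Add(Mul(387, Pow(14, Rational(1, 2))), -40452) = Add(-40452, Mul(387, Pow(14, Rational(1, 2))))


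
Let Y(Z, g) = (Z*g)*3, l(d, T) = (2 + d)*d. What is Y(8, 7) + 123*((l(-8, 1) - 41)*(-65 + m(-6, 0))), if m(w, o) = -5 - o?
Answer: -60102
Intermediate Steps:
l(d, T) = d*(2 + d)
Y(Z, g) = 3*Z*g
Y(8, 7) + 123*((l(-8, 1) - 41)*(-65 + m(-6, 0))) = 3*8*7 + 123*((-8*(2 - 8) - 41)*(-65 + (-5 - 1*0))) = 168 + 123*((-8*(-6) - 41)*(-65 + (-5 + 0))) = 168 + 123*((48 - 41)*(-65 - 5)) = 168 + 123*(7*(-70)) = 168 + 123*(-490) = 168 - 60270 = -60102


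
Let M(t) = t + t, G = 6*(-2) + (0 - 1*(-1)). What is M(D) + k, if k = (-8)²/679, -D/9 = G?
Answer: 134506/679 ≈ 198.09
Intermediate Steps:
G = -11 (G = -12 + (0 + 1) = -12 + 1 = -11)
D = 99 (D = -9*(-11) = 99)
M(t) = 2*t
k = 64/679 (k = 64*(1/679) = 64/679 ≈ 0.094256)
M(D) + k = 2*99 + 64/679 = 198 + 64/679 = 134506/679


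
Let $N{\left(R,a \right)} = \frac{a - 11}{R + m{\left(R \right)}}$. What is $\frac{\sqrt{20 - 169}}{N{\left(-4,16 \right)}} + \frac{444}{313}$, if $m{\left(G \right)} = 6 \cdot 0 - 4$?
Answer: $\frac{444}{313} - \frac{8 i \sqrt{149}}{5} \approx 1.4185 - 19.53 i$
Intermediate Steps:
$m{\left(G \right)} = -4$ ($m{\left(G \right)} = 0 - 4 = -4$)
$N{\left(R,a \right)} = \frac{-11 + a}{-4 + R}$ ($N{\left(R,a \right)} = \frac{a - 11}{R - 4} = \frac{-11 + a}{-4 + R}$)
$\frac{\sqrt{20 - 169}}{N{\left(-4,16 \right)}} + \frac{444}{313} = \frac{\sqrt{20 - 169}}{\frac{1}{-4 - 4} \left(-11 + 16\right)} + \frac{444}{313} = \frac{\sqrt{-149}}{\frac{1}{-8} \cdot 5} + 444 \cdot \frac{1}{313} = \frac{i \sqrt{149}}{\left(- \frac{1}{8}\right) 5} + \frac{444}{313} = \frac{i \sqrt{149}}{- \frac{5}{8}} + \frac{444}{313} = i \sqrt{149} \left(- \frac{8}{5}\right) + \frac{444}{313} = - \frac{8 i \sqrt{149}}{5} + \frac{444}{313} = \frac{444}{313} - \frac{8 i \sqrt{149}}{5}$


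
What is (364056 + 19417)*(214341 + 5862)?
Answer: 84441905019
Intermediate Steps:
(364056 + 19417)*(214341 + 5862) = 383473*220203 = 84441905019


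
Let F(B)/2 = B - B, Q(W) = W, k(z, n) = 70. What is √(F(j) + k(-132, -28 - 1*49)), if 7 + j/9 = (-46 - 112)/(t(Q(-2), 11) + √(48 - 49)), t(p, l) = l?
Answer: √70 ≈ 8.3666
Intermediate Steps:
j = -63 - 711*(11 - I)/61 (j = -63 + 9*((-46 - 112)/(11 + √(48 - 49))) = -63 + 9*(-158/(11 + √(-1))) = -63 + 9*(-158*(11 - I)/122) = -63 + 9*(-79*(11 - I)/61) = -63 - 711*(11 - I)/61 ≈ -191.21 + 11.656*I)
F(B) = 0 (F(B) = 2*(B - B) = 2*0 = 0)
√(F(j) + k(-132, -28 - 1*49)) = √(0 + 70) = √70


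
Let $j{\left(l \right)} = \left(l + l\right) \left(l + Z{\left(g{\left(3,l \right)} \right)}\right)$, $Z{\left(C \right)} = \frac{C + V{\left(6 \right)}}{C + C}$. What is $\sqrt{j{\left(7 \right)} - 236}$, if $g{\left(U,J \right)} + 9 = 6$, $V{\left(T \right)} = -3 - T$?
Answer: $i \sqrt{110} \approx 10.488 i$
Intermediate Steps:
$g{\left(U,J \right)} = -3$ ($g{\left(U,J \right)} = -9 + 6 = -3$)
$Z{\left(C \right)} = \frac{-9 + C}{2 C}$ ($Z{\left(C \right)} = \frac{C - 9}{C + C} = \frac{C - 9}{2 C} = \left(C - 9\right) \frac{1}{2 C} = \left(-9 + C\right) \frac{1}{2 C} = \frac{-9 + C}{2 C}$)
$j{\left(l \right)} = 2 l \left(2 + l\right)$ ($j{\left(l \right)} = \left(l + l\right) \left(l + \frac{-9 - 3}{2 \left(-3\right)}\right) = 2 l \left(l + \frac{1}{2} \left(- \frac{1}{3}\right) \left(-12\right)\right) = 2 l \left(l + 2\right) = 2 l \left(2 + l\right)$)
$\sqrt{j{\left(7 \right)} - 236} = \sqrt{2 \cdot 7 \left(2 + 7\right) - 236} = \sqrt{2 \cdot 7 \cdot 9 - 236} = \sqrt{126 - 236} = \sqrt{-110} = i \sqrt{110}$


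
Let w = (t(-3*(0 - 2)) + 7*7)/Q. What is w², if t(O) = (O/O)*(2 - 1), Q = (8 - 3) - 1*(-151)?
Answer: 625/6084 ≈ 0.10273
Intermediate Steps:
Q = 156 (Q = 5 + 151 = 156)
t(O) = 1 (t(O) = 1*1 = 1)
w = 25/78 (w = (1 + 7*7)/156 = (1 + 49)*(1/156) = 50*(1/156) = 25/78 ≈ 0.32051)
w² = (25/78)² = 625/6084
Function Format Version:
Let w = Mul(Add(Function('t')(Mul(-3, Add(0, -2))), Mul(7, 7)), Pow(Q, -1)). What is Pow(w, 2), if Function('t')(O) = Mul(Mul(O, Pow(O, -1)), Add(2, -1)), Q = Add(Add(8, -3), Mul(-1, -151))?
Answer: Rational(625, 6084) ≈ 0.10273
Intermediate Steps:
Q = 156 (Q = Add(5, 151) = 156)
Function('t')(O) = 1 (Function('t')(O) = Mul(1, 1) = 1)
w = Rational(25, 78) (w = Mul(Add(1, Mul(7, 7)), Pow(156, -1)) = Mul(Add(1, 49), Rational(1, 156)) = Mul(50, Rational(1, 156)) = Rational(25, 78) ≈ 0.32051)
Pow(w, 2) = Pow(Rational(25, 78), 2) = Rational(625, 6084)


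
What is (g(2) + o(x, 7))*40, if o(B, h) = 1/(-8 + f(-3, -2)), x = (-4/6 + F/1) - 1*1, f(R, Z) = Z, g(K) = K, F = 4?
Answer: 76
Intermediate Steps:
x = 7/3 (x = (-4/6 + 4/1) - 1*1 = (-4*⅙ + 4*1) - 1 = (-⅔ + 4) - 1 = 10/3 - 1 = 7/3 ≈ 2.3333)
o(B, h) = -⅒ (o(B, h) = 1/(-8 - 2) = 1/(-10) = -⅒)
(g(2) + o(x, 7))*40 = (2 - ⅒)*40 = (19/10)*40 = 76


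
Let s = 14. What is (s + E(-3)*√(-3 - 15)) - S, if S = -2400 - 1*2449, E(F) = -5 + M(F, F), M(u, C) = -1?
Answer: 4863 - 18*I*√2 ≈ 4863.0 - 25.456*I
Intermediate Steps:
E(F) = -6 (E(F) = -5 - 1 = -6)
S = -4849 (S = -2400 - 2449 = -4849)
(s + E(-3)*√(-3 - 15)) - S = (14 - 6*√(-3 - 15)) - 1*(-4849) = (14 - 18*I*√2) + 4849 = 4863 - 18*I*√2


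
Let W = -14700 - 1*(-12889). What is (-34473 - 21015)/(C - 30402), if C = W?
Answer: 55488/32213 ≈ 1.7225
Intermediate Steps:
W = -1811 (W = -14700 + 12889 = -1811)
C = -1811
(-34473 - 21015)/(C - 30402) = (-34473 - 21015)/(-1811 - 30402) = -55488/(-32213) = -55488*(-1/32213) = 55488/32213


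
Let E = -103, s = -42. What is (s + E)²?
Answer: 21025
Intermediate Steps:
(s + E)² = (-42 - 103)² = (-145)² = 21025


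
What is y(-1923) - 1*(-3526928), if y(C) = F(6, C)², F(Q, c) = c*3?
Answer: 36808289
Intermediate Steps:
F(Q, c) = 3*c
y(C) = 9*C² (y(C) = (3*C)² = 9*C²)
y(-1923) - 1*(-3526928) = 9*(-1923)² - 1*(-3526928) = 9*3697929 + 3526928 = 33281361 + 3526928 = 36808289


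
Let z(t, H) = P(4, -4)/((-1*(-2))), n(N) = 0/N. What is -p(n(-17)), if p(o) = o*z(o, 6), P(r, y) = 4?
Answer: 0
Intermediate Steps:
n(N) = 0
z(t, H) = 2 (z(t, H) = 4/((-1*(-2))) = 4/2 = 4*(½) = 2)
p(o) = 2*o (p(o) = o*2 = 2*o)
-p(n(-17)) = -2*0 = -1*0 = 0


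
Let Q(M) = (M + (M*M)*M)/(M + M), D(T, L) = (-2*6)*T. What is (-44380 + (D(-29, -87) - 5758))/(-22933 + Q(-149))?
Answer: 24895/5916 ≈ 4.2081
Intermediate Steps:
D(T, L) = -12*T
Q(M) = (M + M³)/(2*M) (Q(M) = (M + M²*M)/((2*M)) = (M + M³)*(1/(2*M)) = (M + M³)/(2*M))
(-44380 + (D(-29, -87) - 5758))/(-22933 + Q(-149)) = (-44380 + (-12*(-29) - 5758))/(-22933 + (½ + (½)*(-149)²)) = (-44380 + (348 - 5758))/(-22933 + (½ + (½)*22201)) = (-44380 - 5410)/(-22933 + (½ + 22201/2)) = -49790/(-22933 + 11101) = -49790/(-11832) = -49790*(-1/11832) = 24895/5916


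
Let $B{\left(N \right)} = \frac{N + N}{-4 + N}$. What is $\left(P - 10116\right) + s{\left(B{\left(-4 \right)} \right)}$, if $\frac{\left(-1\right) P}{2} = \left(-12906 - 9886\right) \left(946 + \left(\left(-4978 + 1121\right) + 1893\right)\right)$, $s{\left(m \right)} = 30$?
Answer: $-46414598$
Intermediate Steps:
$B{\left(N \right)} = \frac{2 N}{-4 + N}$
$P = -46404512$ ($P = - 2 \left(-12906 - 9886\right) \left(946 + \left(\left(-4978 + 1121\right) + 1893\right)\right) = - 2 \left(- 22792 \left(946 + \left(-3857 + 1893\right)\right)\right) = - 2 \left(- 22792 \left(946 - 1964\right)\right) = - 2 \left(\left(-22792\right) \left(-1018\right)\right) = \left(-2\right) 23202256 = -46404512$)
$\left(P - 10116\right) + s{\left(B{\left(-4 \right)} \right)} = \left(-46404512 - 10116\right) + 30 = -46414628 + 30 = -46414598$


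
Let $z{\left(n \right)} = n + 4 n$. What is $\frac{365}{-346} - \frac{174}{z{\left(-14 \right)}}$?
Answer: $\frac{17327}{12110} \approx 1.4308$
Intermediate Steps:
$z{\left(n \right)} = 5 n$
$\frac{365}{-346} - \frac{174}{z{\left(-14 \right)}} = \frac{365}{-346} - \frac{174}{5 \left(-14\right)} = 365 \left(- \frac{1}{346}\right) - \frac{174}{-70} = - \frac{365}{346} - - \frac{87}{35} = - \frac{365}{346} + \frac{87}{35} = \frac{17327}{12110}$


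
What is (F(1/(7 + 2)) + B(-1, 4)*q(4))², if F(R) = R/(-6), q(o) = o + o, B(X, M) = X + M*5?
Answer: 67354849/2916 ≈ 23098.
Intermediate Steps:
B(X, M) = X + 5*M
q(o) = 2*o
F(R) = -R/6 (F(R) = R*(-⅙) = -R/6)
(F(1/(7 + 2)) + B(-1, 4)*q(4))² = (-1/(6*(7 + 2)) + (-1 + 5*4)*(2*4))² = (-⅙/9 + (-1 + 20)*8)² = (-⅙*⅑ + 19*8)² = (-1/54 + 152)² = (8207/54)² = 67354849/2916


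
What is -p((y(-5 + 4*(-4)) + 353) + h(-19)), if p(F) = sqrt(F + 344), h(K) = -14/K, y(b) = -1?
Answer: -sqrt(251522)/19 ≈ -26.396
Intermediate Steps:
p(F) = sqrt(344 + F)
-p((y(-5 + 4*(-4)) + 353) + h(-19)) = -sqrt(344 + ((-1 + 353) - 14/(-19))) = -sqrt(344 + (352 - 14*(-1/19))) = -sqrt(344 + (352 + 14/19)) = -sqrt(344 + 6702/19) = -sqrt(13238/19) = -sqrt(251522)/19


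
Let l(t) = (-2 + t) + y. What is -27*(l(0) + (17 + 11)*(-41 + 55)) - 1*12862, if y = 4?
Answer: -23500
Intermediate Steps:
l(t) = 2 + t (l(t) = (-2 + t) + 4 = 2 + t)
-27*(l(0) + (17 + 11)*(-41 + 55)) - 1*12862 = -27*((2 + 0) + (17 + 11)*(-41 + 55)) - 1*12862 = -27*(2 + 28*14) - 12862 = -27*(2 + 392) - 12862 = -27*394 - 12862 = -10638 - 12862 = -23500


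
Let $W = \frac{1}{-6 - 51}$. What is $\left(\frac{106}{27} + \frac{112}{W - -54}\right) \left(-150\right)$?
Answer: $- \frac{24926500}{27693} \approx -900.1$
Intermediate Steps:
$W = - \frac{1}{57}$ ($W = \frac{1}{-57} = - \frac{1}{57} \approx -0.017544$)
$\left(\frac{106}{27} + \frac{112}{W - -54}\right) \left(-150\right) = \left(\frac{106}{27} + \frac{112}{- \frac{1}{57} - -54}\right) \left(-150\right) = \left(106 \cdot \frac{1}{27} + \frac{112}{- \frac{1}{57} + 54}\right) \left(-150\right) = \left(\frac{106}{27} + \frac{112}{\frac{3077}{57}}\right) \left(-150\right) = \left(\frac{106}{27} + 112 \cdot \frac{57}{3077}\right) \left(-150\right) = \left(\frac{106}{27} + \frac{6384}{3077}\right) \left(-150\right) = \frac{498530}{83079} \left(-150\right) = - \frac{24926500}{27693}$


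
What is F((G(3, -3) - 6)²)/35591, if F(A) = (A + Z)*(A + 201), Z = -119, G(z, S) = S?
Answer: -10716/35591 ≈ -0.30109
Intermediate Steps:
F(A) = (-119 + A)*(201 + A) (F(A) = (A - 119)*(A + 201) = (-119 + A)*(201 + A))
F((G(3, -3) - 6)²)/35591 = (-23919 + ((-3 - 6)²)² + 82*(-3 - 6)²)/35591 = (-23919 + ((-9)²)² + 82*(-9)²)*(1/35591) = (-23919 + 81² + 82*81)*(1/35591) = (-23919 + 6561 + 6642)*(1/35591) = -10716*1/35591 = -10716/35591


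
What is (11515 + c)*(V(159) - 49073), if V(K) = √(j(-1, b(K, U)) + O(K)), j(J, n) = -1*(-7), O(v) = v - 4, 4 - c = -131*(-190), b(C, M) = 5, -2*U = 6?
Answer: 656155083 - 120339*√2 ≈ 6.5598e+8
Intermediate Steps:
U = -3 (U = -½*6 = -3)
c = -24886 (c = 4 - (-131)*(-190) = 4 - 1*24890 = 4 - 24890 = -24886)
O(v) = -4 + v
j(J, n) = 7
V(K) = √(3 + K) (V(K) = √(7 + (-4 + K)) = √(3 + K))
(11515 + c)*(V(159) - 49073) = (11515 - 24886)*(√(3 + 159) - 49073) = -13371*(√162 - 49073) = -13371*(9*√2 - 49073) = -13371*(-49073 + 9*√2) = 656155083 - 120339*√2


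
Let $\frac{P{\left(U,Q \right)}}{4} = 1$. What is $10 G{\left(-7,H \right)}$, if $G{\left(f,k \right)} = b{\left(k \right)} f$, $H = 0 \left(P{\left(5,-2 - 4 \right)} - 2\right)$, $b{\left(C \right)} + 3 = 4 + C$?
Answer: $-70$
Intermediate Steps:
$b{\left(C \right)} = 1 + C$ ($b{\left(C \right)} = -3 + \left(4 + C\right) = 1 + C$)
$P{\left(U,Q \right)} = 4$ ($P{\left(U,Q \right)} = 4 \cdot 1 = 4$)
$H = 0$ ($H = 0 \left(4 - 2\right) = 0 \cdot 2 = 0$)
$G{\left(f,k \right)} = f \left(1 + k\right)$ ($G{\left(f,k \right)} = \left(1 + k\right) f = f \left(1 + k\right)$)
$10 G{\left(-7,H \right)} = 10 \left(- 7 \left(1 + 0\right)\right) = 10 \left(\left(-7\right) 1\right) = 10 \left(-7\right) = -70$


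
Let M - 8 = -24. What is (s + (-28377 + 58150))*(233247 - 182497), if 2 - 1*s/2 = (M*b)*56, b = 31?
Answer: 4330446750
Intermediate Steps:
M = -16 (M = 8 - 24 = -16)
s = 55556 (s = 4 - 2*(-16*31)*56 = 4 - (-992)*56 = 4 - 2*(-27776) = 4 + 55552 = 55556)
(s + (-28377 + 58150))*(233247 - 182497) = (55556 + (-28377 + 58150))*(233247 - 182497) = (55556 + 29773)*50750 = 85329*50750 = 4330446750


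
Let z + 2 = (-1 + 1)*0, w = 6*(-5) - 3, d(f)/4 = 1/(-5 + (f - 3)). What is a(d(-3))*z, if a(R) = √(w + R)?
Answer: -2*I*√4037/11 ≈ -11.552*I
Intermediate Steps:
d(f) = 4/(-8 + f) (d(f) = 4/(-5 + (f - 3)) = 4/(-5 + (-3 + f)) = 4/(-8 + f))
w = -33 (w = -30 - 3 = -33)
a(R) = √(-33 + R)
z = -2 (z = -2 + (-1 + 1)*0 = -2 + 0*0 = -2 + 0 = -2)
a(d(-3))*z = √(-33 + 4/(-8 - 3))*(-2) = √(-33 + 4/(-11))*(-2) = √(-33 + 4*(-1/11))*(-2) = √(-33 - 4/11)*(-2) = √(-367/11)*(-2) = (I*√4037/11)*(-2) = -2*I*√4037/11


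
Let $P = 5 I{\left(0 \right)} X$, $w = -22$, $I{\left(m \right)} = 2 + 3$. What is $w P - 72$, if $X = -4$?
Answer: $2128$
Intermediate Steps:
$I{\left(m \right)} = 5$
$P = -100$ ($P = 5 \cdot 5 \left(-4\right) = 25 \left(-4\right) = -100$)
$w P - 72 = \left(-22\right) \left(-100\right) - 72 = 2200 - 72 = 2128$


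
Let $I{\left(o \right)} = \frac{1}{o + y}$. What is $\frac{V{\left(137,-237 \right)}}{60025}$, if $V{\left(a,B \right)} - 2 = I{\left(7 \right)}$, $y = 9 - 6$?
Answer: $\frac{3}{85750} \approx 3.4985 \cdot 10^{-5}$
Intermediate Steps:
$y = 3$ ($y = 9 - 6 = 3$)
$I{\left(o \right)} = \frac{1}{3 + o}$ ($I{\left(o \right)} = \frac{1}{o + 3} = \frac{1}{3 + o}$)
$V{\left(a,B \right)} = \frac{21}{10}$ ($V{\left(a,B \right)} = 2 + \frac{1}{3 + 7} = 2 + \frac{1}{10} = \frac{21}{10}$)
$\frac{V{\left(137,-237 \right)}}{60025} = \frac{21}{10 \cdot 60025} = \frac{21}{10} \cdot \frac{1}{60025} = \frac{3}{85750}$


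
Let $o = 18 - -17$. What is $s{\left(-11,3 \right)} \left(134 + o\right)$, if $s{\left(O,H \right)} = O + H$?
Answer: $-1352$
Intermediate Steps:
$s{\left(O,H \right)} = H + O$
$o = 35$ ($o = 18 + 17 = 35$)
$s{\left(-11,3 \right)} \left(134 + o\right) = \left(3 - 11\right) \left(134 + 35\right) = \left(-8\right) 169 = -1352$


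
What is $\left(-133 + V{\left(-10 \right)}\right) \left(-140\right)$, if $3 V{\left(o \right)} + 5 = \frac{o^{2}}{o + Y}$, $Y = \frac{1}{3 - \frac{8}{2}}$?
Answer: $\frac{636160}{33} \approx 19278.0$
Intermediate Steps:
$Y = -1$ ($Y = \frac{1}{3 - 4} = \frac{1}{-1} = -1$)
$V{\left(o \right)} = - \frac{5}{3} + \frac{o^{2}}{3 \left(-1 + o\right)}$ ($V{\left(o \right)} = - \frac{5}{3} + \frac{\frac{1}{o - 1} o^{2}}{3} = - \frac{5}{3} + \frac{\frac{1}{-1 + o} o^{2}}{3} = - \frac{5}{3} + \frac{o^{2} \frac{1}{-1 + o}}{3} = - \frac{5}{3} + \frac{o^{2}}{3 \left(-1 + o\right)}$)
$\left(-133 + V{\left(-10 \right)}\right) \left(-140\right) = \left(-133 + \frac{5 + \left(-10\right)^{2} - -50}{3 \left(-1 - 10\right)}\right) \left(-140\right) = \left(-133 + \frac{5 + 100 + 50}{3 \left(-11\right)}\right) \left(-140\right) = \left(-133 + \frac{1}{3} \left(- \frac{1}{11}\right) 155\right) \left(-140\right) = \left(-133 - \frac{155}{33}\right) \left(-140\right) = \left(- \frac{4544}{33}\right) \left(-140\right) = \frac{636160}{33}$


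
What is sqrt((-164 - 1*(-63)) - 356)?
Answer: I*sqrt(457) ≈ 21.378*I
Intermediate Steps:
sqrt((-164 - 1*(-63)) - 356) = sqrt((-164 + 63) - 356) = sqrt(-101 - 356) = sqrt(-457) = I*sqrt(457)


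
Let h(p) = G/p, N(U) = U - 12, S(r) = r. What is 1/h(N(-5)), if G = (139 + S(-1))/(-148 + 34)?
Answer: 323/23 ≈ 14.043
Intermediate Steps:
N(U) = -12 + U
G = -23/19 (G = (139 - 1)/(-148 + 34) = 138/(-114) = 138*(-1/114) = -23/19 ≈ -1.2105)
h(p) = -23/(19*p)
1/h(N(-5)) = 1/(-23/(19*(-12 - 5))) = 1/(-23/19/(-17)) = 1/(-23/19*(-1/17)) = 1/(23/323) = 323/23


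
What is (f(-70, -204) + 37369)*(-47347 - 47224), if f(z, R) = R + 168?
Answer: -3530619143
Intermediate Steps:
f(z, R) = 168 + R
(f(-70, -204) + 37369)*(-47347 - 47224) = ((168 - 204) + 37369)*(-47347 - 47224) = (-36 + 37369)*(-94571) = 37333*(-94571) = -3530619143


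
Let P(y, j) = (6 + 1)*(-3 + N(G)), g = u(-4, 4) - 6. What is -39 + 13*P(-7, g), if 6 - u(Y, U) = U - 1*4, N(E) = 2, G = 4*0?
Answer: -130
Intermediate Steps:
G = 0
u(Y, U) = 10 - U (u(Y, U) = 6 - (U - 1*4) = 6 - (U - 4) = 6 - (-4 + U) = 6 + (4 - U) = 10 - U)
g = 0 (g = (10 - 1*4) - 6 = (10 - 4) - 6 = 6 - 6 = 0)
P(y, j) = -7 (P(y, j) = (6 + 1)*(-3 + 2) = 7*(-1) = -7)
-39 + 13*P(-7, g) = -39 + 13*(-7) = -39 - 91 = -130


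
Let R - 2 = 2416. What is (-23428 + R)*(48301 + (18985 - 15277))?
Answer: -1092709090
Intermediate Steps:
R = 2418 (R = 2 + 2416 = 2418)
(-23428 + R)*(48301 + (18985 - 15277)) = (-23428 + 2418)*(48301 + (18985 - 15277)) = -21010*(48301 + 3708) = -21010*52009 = -1092709090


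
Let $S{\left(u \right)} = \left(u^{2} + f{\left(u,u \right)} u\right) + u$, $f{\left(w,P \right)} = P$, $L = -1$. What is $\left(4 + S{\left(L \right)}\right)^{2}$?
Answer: $25$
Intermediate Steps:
$S{\left(u \right)} = u + 2 u^{2}$ ($S{\left(u \right)} = \left(u^{2} + u u\right) + u = \left(u^{2} + u^{2}\right) + u = 2 u^{2} + u = u + 2 u^{2}$)
$\left(4 + S{\left(L \right)}\right)^{2} = \left(4 - \left(1 + 2 \left(-1\right)\right)\right)^{2} = \left(4 - \left(1 - 2\right)\right)^{2} = \left(4 - -1\right)^{2} = \left(4 + 1\right)^{2} = 5^{2} = 25$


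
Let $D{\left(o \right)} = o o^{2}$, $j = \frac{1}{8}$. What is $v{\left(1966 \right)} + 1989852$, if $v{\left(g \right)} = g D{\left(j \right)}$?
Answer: $\frac{509403095}{256} \approx 1.9899 \cdot 10^{6}$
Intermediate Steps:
$j = \frac{1}{8} \approx 0.125$
$D{\left(o \right)} = o^{3}$
$v{\left(g \right)} = \frac{g}{512}$
$v{\left(1966 \right)} + 1989852 = \frac{1}{512} \cdot 1966 + 1989852 = \frac{983}{256} + 1989852 = \frac{509403095}{256}$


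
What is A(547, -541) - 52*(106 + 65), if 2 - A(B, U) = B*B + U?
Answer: -307558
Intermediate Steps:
A(B, U) = 2 - U - B² (A(B, U) = 2 - (B*B + U) = 2 - (B² + U) = 2 - (U + B²) = 2 + (-U - B²) = 2 - U - B²)
A(547, -541) - 52*(106 + 65) = (2 - 1*(-541) - 1*547²) - 52*(106 + 65) = (2 + 541 - 1*299209) - 52*171 = (2 + 541 - 299209) - 1*8892 = -298666 - 8892 = -307558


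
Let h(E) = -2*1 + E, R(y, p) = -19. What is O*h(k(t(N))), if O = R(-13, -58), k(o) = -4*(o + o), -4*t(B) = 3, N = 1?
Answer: -76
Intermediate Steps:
t(B) = -3/4 (t(B) = -1/4*3 = -3/4)
k(o) = -8*o
h(E) = -2 + E
O = -19
O*h(k(t(N))) = -19*(-2 - 8*(-3/4)) = -19*(-2 + 6) = -19*4 = -76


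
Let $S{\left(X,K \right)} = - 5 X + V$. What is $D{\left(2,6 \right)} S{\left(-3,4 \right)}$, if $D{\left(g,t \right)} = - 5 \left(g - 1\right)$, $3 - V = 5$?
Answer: $-65$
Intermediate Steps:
$V = -2$ ($V = 3 - 5 = -2$)
$D{\left(g,t \right)} = 5 - 5 g$ ($D{\left(g,t \right)} = - 5 \left(-1 + g\right) = 5 - 5 g$)
$S{\left(X,K \right)} = -2 - 5 X$ ($S{\left(X,K \right)} = - 5 X - 2 = -2 - 5 X$)
$D{\left(2,6 \right)} S{\left(-3,4 \right)} = \left(5 - 10\right) \left(-2 - -15\right) = \left(5 - 10\right) \left(-2 + 15\right) = \left(-5\right) 13 = -65$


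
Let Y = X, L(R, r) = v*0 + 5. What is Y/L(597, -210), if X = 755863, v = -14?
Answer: 755863/5 ≈ 1.5117e+5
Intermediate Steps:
L(R, r) = 5 (L(R, r) = -14*0 + 5 = 0 + 5 = 5)
Y = 755863
Y/L(597, -210) = 755863/5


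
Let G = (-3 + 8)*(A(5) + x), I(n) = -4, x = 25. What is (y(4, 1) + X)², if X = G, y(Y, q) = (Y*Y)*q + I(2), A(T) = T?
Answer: 26244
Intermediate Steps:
G = 150 (G = (-3 + 8)*(5 + 25) = 5*30 = 150)
y(Y, q) = -4 + q*Y² (y(Y, q) = (Y*Y)*q - 4 = Y²*q - 4 = q*Y² - 4 = -4 + q*Y²)
X = 150
(y(4, 1) + X)² = ((-4 + 1*4²) + 150)² = ((-4 + 1*16) + 150)² = ((-4 + 16) + 150)² = (12 + 150)² = 162² = 26244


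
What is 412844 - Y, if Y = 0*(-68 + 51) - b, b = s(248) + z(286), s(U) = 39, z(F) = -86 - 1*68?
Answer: 412729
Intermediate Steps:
z(F) = -154 (z(F) = -86 - 68 = -154)
b = -115 (b = 39 - 154 = -115)
Y = 115 (Y = 0*(-68 + 51) - 1*(-115) = 0*(-17) + 115 = 0 + 115 = 115)
412844 - Y = 412844 - 1*115 = 412844 - 115 = 412729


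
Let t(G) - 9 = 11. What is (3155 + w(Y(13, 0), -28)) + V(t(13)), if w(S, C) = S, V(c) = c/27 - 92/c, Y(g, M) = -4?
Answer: 424864/135 ≈ 3147.1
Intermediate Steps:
t(G) = 20 (t(G) = 9 + 11 = 20)
V(c) = -92/c + c/27 (V(c) = c*(1/27) - 92/c = c/27 - 92/c = -92/c + c/27)
(3155 + w(Y(13, 0), -28)) + V(t(13)) = (3155 - 4) + (-92/20 + (1/27)*20) = 3151 + (-92*1/20 + 20/27) = 3151 + (-23/5 + 20/27) = 3151 - 521/135 = 424864/135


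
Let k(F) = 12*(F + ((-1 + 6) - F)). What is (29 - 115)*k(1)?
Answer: -5160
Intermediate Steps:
k(F) = 60 (k(F) = 12*(F + (5 - F)) = 12*5 = 60)
(29 - 115)*k(1) = (29 - 115)*60 = -86*60 = -5160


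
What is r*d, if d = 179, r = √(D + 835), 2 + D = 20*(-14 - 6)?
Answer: 179*√433 ≈ 3724.8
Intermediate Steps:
D = -402 (D = -2 + 20*(-14 - 6) = -2 + 20*(-20) = -2 - 400 = -402)
r = √433 (r = √(-402 + 835) = √433 ≈ 20.809)
r*d = √433*179 = 179*√433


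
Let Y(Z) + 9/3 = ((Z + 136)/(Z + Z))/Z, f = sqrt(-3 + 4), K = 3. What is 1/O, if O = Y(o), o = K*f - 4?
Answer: 2/129 ≈ 0.015504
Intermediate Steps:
f = 1 (f = sqrt(1) = 1)
o = -1 (o = 3*1 - 4 = 3 - 4 = -1)
Y(Z) = -3 + (136 + Z)/(2*Z**2) (Y(Z) = -3 + ((Z + 136)/(Z + Z))/Z = -3 + ((136 + Z)/((2*Z)))/Z = -3 + ((136 + Z)*(1/(2*Z)))/Z = -3 + ((136 + Z)/(2*Z))/Z = -3 + (136 + Z)/(2*Z**2))
O = 129/2 (O = -3 + (1/2)/(-1) + 68/(-1)**2 = -3 + (1/2)*(-1) + 68*1 = -3 - 1/2 + 68 = 129/2 ≈ 64.500)
1/O = 1/(129/2) = 2/129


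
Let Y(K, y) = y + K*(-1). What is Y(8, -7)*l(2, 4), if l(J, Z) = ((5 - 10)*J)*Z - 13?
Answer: 795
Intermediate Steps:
l(J, Z) = -13 - 5*J*Z (l(J, Z) = (-5*J)*Z - 13 = -5*J*Z - 13 = -13 - 5*J*Z)
Y(K, y) = y - K
Y(8, -7)*l(2, 4) = (-7 - 1*8)*(-13 - 5*2*4) = (-7 - 8)*(-13 - 40) = -15*(-53) = 795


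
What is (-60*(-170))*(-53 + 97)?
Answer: 448800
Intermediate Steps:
(-60*(-170))*(-53 + 97) = 10200*44 = 448800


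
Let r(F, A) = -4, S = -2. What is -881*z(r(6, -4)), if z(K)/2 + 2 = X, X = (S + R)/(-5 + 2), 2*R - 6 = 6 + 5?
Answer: 22025/3 ≈ 7341.7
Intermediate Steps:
R = 17/2 (R = 3 + (6 + 5)/2 = 3 + (1/2)*11 = 3 + 11/2 = 17/2 ≈ 8.5000)
X = -13/6 (X = (-2 + 17/2)/(-5 + 2) = (13/2)/(-3) = (13/2)*(-1/3) = -13/6 ≈ -2.1667)
z(K) = -25/3 (z(K) = -4 + 2*(-13/6) = -4 - 13/3 = -25/3)
-881*z(r(6, -4)) = -881*(-25/3) = 22025/3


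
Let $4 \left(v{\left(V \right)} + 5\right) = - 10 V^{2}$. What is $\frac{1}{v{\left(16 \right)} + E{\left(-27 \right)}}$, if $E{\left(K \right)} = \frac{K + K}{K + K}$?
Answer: $- \frac{1}{644} \approx -0.0015528$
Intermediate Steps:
$v{\left(V \right)} = -5 - \frac{5 V^{2}}{2}$ ($v{\left(V \right)} = -5 + \frac{\left(-10\right) V^{2}}{4} = -5 - \frac{5 V^{2}}{2}$)
$E{\left(K \right)} = 1$ ($E{\left(K \right)} = \frac{2 K}{2 K} = 2 K \frac{1}{2 K} = 1$)
$\frac{1}{v{\left(16 \right)} + E{\left(-27 \right)}} = \frac{1}{\left(-5 - \frac{5 \cdot 16^{2}}{2}\right) + 1} = \frac{1}{\left(-5 - 640\right) + 1} = \frac{1}{-645 + 1} = \frac{1}{-644} = - \frac{1}{644}$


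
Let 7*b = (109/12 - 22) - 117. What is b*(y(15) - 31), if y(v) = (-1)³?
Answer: 12472/21 ≈ 593.90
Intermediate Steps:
b = -1559/84 (b = ((109/12 - 22) - 117)/7 = (-155/12 - 117)/7 = (⅐)*(-1559/12) = -1559/84 ≈ -18.560)
y(v) = -1
b*(y(15) - 31) = -1559*(-1 - 31)/84 = -1559/84*(-32) = 12472/21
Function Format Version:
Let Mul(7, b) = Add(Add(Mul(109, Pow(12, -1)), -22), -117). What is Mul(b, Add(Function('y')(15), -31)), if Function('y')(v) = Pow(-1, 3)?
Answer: Rational(12472, 21) ≈ 593.90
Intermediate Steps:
b = Rational(-1559, 84) (b = Mul(Rational(1, 7), Add(Add(Mul(109, Pow(12, -1)), -22), -117)) = Mul(Rational(1, 7), Add(Add(Mul(109, Rational(1, 12)), -22), -117)) = Mul(Rational(1, 7), Add(Add(Rational(109, 12), -22), -117)) = Mul(Rational(1, 7), Add(Rational(-155, 12), -117)) = Mul(Rational(1, 7), Rational(-1559, 12)) = Rational(-1559, 84) ≈ -18.560)
Function('y')(v) = -1
Mul(b, Add(Function('y')(15), -31)) = Mul(Rational(-1559, 84), Add(-1, -31)) = Mul(Rational(-1559, 84), -32) = Rational(12472, 21)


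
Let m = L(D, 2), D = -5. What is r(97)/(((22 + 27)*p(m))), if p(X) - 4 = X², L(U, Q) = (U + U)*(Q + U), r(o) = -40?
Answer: -5/5537 ≈ -0.00090302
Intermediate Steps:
L(U, Q) = 2*U*(Q + U) (L(U, Q) = (2*U)*(Q + U) = 2*U*(Q + U))
m = 30 (m = 2*(-5)*(2 - 5) = 2*(-5)*(-3) = 30)
p(X) = 4 + X²
r(97)/(((22 + 27)*p(m))) = -40*1/((4 + 30²)*(22 + 27)) = -40*1/(49*(4 + 900)) = -40/(49*904) = -40/44296 = -40*1/44296 = -5/5537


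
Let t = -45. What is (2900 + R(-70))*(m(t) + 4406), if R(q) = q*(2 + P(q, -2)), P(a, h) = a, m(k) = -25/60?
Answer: 101240305/3 ≈ 3.3747e+7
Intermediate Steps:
m(k) = -5/12 (m(k) = -25*1/60 = -5/12)
R(q) = q*(2 + q)
(2900 + R(-70))*(m(t) + 4406) = (2900 - 70*(2 - 70))*(-5/12 + 4406) = (2900 - 70*(-68))*(52867/12) = (2900 + 4760)*(52867/12) = 7660*(52867/12) = 101240305/3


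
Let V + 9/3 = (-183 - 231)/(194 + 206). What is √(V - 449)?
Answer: I*√181214/20 ≈ 21.285*I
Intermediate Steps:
V = -807/200 (V = -3 + (-183 - 231)/(194 + 206) = -3 - 414/400 = -3 - 414*1/400 = -3 - 207/200 = -807/200 ≈ -4.0350)
√(V - 449) = √(-807/200 - 449) = √(-90607/200) = I*√181214/20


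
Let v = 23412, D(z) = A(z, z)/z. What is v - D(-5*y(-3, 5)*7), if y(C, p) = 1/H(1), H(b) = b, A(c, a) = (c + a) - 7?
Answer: 117049/5 ≈ 23410.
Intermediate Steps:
A(c, a) = -7 + a + c (A(c, a) = (a + c) - 7 = -7 + a + c)
y(C, p) = 1 (y(C, p) = 1/1 = 1)
D(z) = (-7 + 2*z)/z (D(z) = (-7 + z + z)/z = (-7 + 2*z)/z)
v - D(-5*y(-3, 5)*7) = 23412 - (2 - 7/(-5*1*7)) = 23412 - (2 - 7/((-5*7))) = 23412 - (2 - 7/(-35)) = 23412 - (2 - 7*(-1/35)) = 23412 - (2 + 1/5) = 23412 - 1*11/5 = 23412 - 11/5 = 117049/5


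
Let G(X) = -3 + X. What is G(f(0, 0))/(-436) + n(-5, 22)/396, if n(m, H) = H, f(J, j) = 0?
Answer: 245/3924 ≈ 0.062436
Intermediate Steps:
G(f(0, 0))/(-436) + n(-5, 22)/396 = (-3 + 0)/(-436) + 22/396 = -3*(-1/436) + 22*(1/396) = 3/436 + 1/18 = 245/3924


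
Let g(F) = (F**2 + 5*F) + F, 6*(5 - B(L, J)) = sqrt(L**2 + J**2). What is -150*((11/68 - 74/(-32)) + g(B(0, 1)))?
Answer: -3355925/408 ≈ -8225.3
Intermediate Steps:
B(L, J) = 5 - sqrt(J**2 + L**2)/6 (B(L, J) = 5 - sqrt(L**2 + J**2)/6 = 5 - sqrt(J**2 + L**2)/6)
g(F) = F**2 + 6*F
-150*((11/68 - 74/(-32)) + g(B(0, 1))) = -150*((11/68 - 74/(-32)) + (5 - sqrt(1**2 + 0**2)/6)*(6 + (5 - sqrt(1**2 + 0**2)/6))) = -150*((11*(1/68) - 74*(-1/32)) + (5 - sqrt(1 + 0)/6)*(6 + (5 - sqrt(1 + 0)/6))) = -150*((11/68 + 37/16) + (5 - sqrt(1)/6)*(6 + (5 - sqrt(1)/6))) = -150*(673/272 + (5 - 1/6*1)*(6 + (5 - 1/6*1))) = -150*(673/272 + (5 - 1/6)*(6 + (5 - 1/6))) = -150*(673/272 + 29*(6 + 29/6)/6) = -150*(673/272 + (29/6)*(65/6)) = -150*(673/272 + 1885/36) = -150*134237/2448 = -3355925/408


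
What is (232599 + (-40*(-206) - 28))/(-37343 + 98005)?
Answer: 240811/60662 ≈ 3.9697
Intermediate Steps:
(232599 + (-40*(-206) - 28))/(-37343 + 98005) = (232599 + (8240 - 28))/60662 = (232599 + 8212)*(1/60662) = 240811*(1/60662) = 240811/60662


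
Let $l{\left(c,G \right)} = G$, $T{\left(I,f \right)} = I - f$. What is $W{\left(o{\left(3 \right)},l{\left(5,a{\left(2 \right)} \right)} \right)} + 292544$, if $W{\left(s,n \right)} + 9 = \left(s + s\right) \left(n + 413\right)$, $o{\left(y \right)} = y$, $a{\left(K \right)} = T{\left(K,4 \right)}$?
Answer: $295001$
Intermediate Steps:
$a{\left(K \right)} = -4 + K$ ($a{\left(K \right)} = K - 4 = -4 + K$)
$W{\left(s,n \right)} = -9 + 2 s \left(413 + n\right)$ ($W{\left(s,n \right)} = -9 + \left(s + s\right) \left(n + 413\right) = -9 + 2 s \left(413 + n\right)$)
$W{\left(o{\left(3 \right)},l{\left(5,a{\left(2 \right)} \right)} \right)} + 292544 = \left(-9 + 826 \cdot 3 + 2 \left(-4 + 2\right) 3\right) + 292544 = \left(-9 + 2478 + 2 \left(-2\right) 3\right) + 292544 = \left(-9 + 2478 - 12\right) + 292544 = 2457 + 292544 = 295001$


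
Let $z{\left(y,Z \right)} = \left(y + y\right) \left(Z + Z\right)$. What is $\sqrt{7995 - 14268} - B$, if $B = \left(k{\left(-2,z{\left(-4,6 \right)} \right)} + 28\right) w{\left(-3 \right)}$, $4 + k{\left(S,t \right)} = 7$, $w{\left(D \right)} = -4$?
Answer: $124 + 3 i \sqrt{697} \approx 124.0 + 79.202 i$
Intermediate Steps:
$z{\left(y,Z \right)} = 4 Z y$ ($z{\left(y,Z \right)} = 2 y 2 Z = 4 Z y$)
$k{\left(S,t \right)} = 3$ ($k{\left(S,t \right)} = -4 + 7 = 3$)
$B = -124$ ($B = \left(3 + 28\right) \left(-4\right) = 31 \left(-4\right) = -124$)
$\sqrt{7995 - 14268} - B = \sqrt{7995 - 14268} - -124 = \sqrt{-6273} + 124 = 3 i \sqrt{697} + 124 = 124 + 3 i \sqrt{697}$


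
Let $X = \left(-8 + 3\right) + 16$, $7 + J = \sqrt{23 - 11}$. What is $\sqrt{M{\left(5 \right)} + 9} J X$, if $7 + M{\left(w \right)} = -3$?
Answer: $i \left(-77 + 22 \sqrt{3}\right) \approx - 38.895 i$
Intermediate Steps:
$M{\left(w \right)} = -10$ ($M{\left(w \right)} = -7 - 3 = -10$)
$J = -7 + 2 \sqrt{3}$ ($J = -7 + \sqrt{23 - 11} = -7 + \sqrt{12} = -7 + 2 \sqrt{3} \approx -3.5359$)
$X = 11$ ($X = -5 + 16 = 11$)
$\sqrt{M{\left(5 \right)} + 9} J X = \sqrt{-10 + 9} \left(-7 + 2 \sqrt{3}\right) 11 = \sqrt{-1} \left(-7 + 2 \sqrt{3}\right) 11 = i \left(-7 + 2 \sqrt{3}\right) 11 = 11 i \left(-7 + 2 \sqrt{3}\right)$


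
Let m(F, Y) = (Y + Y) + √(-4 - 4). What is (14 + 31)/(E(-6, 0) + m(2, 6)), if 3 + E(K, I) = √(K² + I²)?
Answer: 675/233 - 90*I*√2/233 ≈ 2.897 - 0.54626*I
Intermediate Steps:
E(K, I) = -3 + √(I² + K²) (E(K, I) = -3 + √(K² + I²) = -3 + √(I² + K²))
m(F, Y) = 2*Y + 2*I*√2 (m(F, Y) = 2*Y + √(-8) = 2*Y + 2*I*√2)
(14 + 31)/(E(-6, 0) + m(2, 6)) = (14 + 31)/((-3 + √(0² + (-6)²)) + (2*6 + 2*I*√2)) = 45/((-3 + √(0 + 36)) + (12 + 2*I*√2)) = 45/((-3 + √36) + (12 + 2*I*√2)) = 45/((-3 + 6) + (12 + 2*I*√2)) = 45/(3 + (12 + 2*I*√2)) = 45/(15 + 2*I*√2)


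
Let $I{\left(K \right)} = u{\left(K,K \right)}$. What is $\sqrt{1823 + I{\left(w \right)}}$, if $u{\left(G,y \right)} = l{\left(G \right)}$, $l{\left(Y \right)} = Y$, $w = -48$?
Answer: $5 \sqrt{71} \approx 42.131$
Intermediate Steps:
$u{\left(G,y \right)} = G$
$I{\left(K \right)} = K$
$\sqrt{1823 + I{\left(w \right)}} = \sqrt{1823 - 48} = \sqrt{1775} = 5 \sqrt{71}$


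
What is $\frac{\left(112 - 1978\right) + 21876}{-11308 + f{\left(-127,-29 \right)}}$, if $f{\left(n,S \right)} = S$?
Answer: $- \frac{6670}{3779} \approx -1.765$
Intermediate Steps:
$\frac{\left(112 - 1978\right) + 21876}{-11308 + f{\left(-127,-29 \right)}} = \frac{\left(112 - 1978\right) + 21876}{-11308 - 29} = \frac{\left(112 - 1978\right) + 21876}{-11337} = \left(-1866 + 21876\right) \left(- \frac{1}{11337}\right) = 20010 \left(- \frac{1}{11337}\right) = - \frac{6670}{3779}$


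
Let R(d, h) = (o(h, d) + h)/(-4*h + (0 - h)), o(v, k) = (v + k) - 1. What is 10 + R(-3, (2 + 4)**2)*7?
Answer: 331/45 ≈ 7.3556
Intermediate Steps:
o(v, k) = -1 + k + v (o(v, k) = (k + v) - 1 = -1 + k + v)
R(d, h) = -(-1 + d + 2*h)/(5*h) (R(d, h) = ((-1 + d + h) + h)/(-4*h + (0 - h)) = (-1 + d + 2*h)/(-4*h - h) = (-1 + d + 2*h)/((-5*h)) = (-1 + d + 2*h)*(-1/(5*h)) = -(-1 + d + 2*h)/(5*h))
10 + R(-3, (2 + 4)**2)*7 = 10 + ((1 - 1*(-3) - 2*(2 + 4)**2)/(5*((2 + 4)**2)))*7 = 10 + ((1 + 3 - 2*6**2)/(5*(6**2)))*7 = 10 + ((1/5)*(1 + 3 - 2*36)/36)*7 = 10 + ((1/5)*(1/36)*(1 + 3 - 72))*7 = 10 + ((1/5)*(1/36)*(-68))*7 = 10 - 17/45*7 = 10 - 119/45 = 331/45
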